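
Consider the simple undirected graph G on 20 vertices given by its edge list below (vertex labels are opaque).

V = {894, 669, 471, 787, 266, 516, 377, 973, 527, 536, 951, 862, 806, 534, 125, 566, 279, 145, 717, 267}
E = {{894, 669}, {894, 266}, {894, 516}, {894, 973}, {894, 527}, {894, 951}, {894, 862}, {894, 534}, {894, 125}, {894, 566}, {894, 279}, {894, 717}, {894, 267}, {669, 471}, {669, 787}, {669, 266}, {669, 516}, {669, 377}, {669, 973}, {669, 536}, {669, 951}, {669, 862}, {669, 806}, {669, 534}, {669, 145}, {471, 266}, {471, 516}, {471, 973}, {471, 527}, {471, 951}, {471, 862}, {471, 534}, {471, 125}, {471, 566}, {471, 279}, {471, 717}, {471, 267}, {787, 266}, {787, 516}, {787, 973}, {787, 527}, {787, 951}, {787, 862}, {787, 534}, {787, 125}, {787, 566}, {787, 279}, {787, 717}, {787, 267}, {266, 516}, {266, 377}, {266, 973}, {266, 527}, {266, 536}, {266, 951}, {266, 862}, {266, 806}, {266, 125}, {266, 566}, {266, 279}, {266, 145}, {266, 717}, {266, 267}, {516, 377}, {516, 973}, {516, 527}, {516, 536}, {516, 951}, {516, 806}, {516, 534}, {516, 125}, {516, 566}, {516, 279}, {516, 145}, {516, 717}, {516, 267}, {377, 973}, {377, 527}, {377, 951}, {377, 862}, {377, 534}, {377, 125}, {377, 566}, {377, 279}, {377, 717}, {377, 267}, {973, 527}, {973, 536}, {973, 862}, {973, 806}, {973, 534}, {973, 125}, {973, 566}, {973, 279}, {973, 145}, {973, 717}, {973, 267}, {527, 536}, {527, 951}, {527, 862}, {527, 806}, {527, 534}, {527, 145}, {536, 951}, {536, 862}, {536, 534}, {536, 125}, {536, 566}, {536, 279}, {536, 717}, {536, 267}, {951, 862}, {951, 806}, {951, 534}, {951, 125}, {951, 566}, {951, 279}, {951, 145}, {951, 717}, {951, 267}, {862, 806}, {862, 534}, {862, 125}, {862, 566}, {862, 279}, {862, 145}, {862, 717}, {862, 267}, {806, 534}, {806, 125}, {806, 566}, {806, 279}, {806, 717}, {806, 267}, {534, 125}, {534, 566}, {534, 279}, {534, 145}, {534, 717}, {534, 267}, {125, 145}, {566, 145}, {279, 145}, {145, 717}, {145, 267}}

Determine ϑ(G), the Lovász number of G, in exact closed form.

7

Vertex 266 has 18 neighbors: 894, 669, 471, 787, 516, 377, 973, 527, 536, 951, 862, 806, 125, 566, 279, 145, 717, 267.
deg(125) = 13; N(125) = {894, 471, 787, 266, 516, 377, 973, 536, 951, 862, 806, 534, 145}.
Vertex 951 has 18 neighbors: 894, 669, 471, 787, 266, 516, 377, 527, 536, 862, 806, 534, 125, 566, 279, 145, 717, 267.
Vertex 516 has 18 neighbors: 894, 669, 471, 787, 266, 377, 973, 527, 536, 951, 806, 534, 125, 566, 279, 145, 717, 267.
Complete 5-partite, parts [7, 7, 2, 2, 2]: perfect, ϑ = α = 7.
≈ 7.000000 (to 6 d.p.).
Check 7 ≤ 7 ≤ 7: collapsed.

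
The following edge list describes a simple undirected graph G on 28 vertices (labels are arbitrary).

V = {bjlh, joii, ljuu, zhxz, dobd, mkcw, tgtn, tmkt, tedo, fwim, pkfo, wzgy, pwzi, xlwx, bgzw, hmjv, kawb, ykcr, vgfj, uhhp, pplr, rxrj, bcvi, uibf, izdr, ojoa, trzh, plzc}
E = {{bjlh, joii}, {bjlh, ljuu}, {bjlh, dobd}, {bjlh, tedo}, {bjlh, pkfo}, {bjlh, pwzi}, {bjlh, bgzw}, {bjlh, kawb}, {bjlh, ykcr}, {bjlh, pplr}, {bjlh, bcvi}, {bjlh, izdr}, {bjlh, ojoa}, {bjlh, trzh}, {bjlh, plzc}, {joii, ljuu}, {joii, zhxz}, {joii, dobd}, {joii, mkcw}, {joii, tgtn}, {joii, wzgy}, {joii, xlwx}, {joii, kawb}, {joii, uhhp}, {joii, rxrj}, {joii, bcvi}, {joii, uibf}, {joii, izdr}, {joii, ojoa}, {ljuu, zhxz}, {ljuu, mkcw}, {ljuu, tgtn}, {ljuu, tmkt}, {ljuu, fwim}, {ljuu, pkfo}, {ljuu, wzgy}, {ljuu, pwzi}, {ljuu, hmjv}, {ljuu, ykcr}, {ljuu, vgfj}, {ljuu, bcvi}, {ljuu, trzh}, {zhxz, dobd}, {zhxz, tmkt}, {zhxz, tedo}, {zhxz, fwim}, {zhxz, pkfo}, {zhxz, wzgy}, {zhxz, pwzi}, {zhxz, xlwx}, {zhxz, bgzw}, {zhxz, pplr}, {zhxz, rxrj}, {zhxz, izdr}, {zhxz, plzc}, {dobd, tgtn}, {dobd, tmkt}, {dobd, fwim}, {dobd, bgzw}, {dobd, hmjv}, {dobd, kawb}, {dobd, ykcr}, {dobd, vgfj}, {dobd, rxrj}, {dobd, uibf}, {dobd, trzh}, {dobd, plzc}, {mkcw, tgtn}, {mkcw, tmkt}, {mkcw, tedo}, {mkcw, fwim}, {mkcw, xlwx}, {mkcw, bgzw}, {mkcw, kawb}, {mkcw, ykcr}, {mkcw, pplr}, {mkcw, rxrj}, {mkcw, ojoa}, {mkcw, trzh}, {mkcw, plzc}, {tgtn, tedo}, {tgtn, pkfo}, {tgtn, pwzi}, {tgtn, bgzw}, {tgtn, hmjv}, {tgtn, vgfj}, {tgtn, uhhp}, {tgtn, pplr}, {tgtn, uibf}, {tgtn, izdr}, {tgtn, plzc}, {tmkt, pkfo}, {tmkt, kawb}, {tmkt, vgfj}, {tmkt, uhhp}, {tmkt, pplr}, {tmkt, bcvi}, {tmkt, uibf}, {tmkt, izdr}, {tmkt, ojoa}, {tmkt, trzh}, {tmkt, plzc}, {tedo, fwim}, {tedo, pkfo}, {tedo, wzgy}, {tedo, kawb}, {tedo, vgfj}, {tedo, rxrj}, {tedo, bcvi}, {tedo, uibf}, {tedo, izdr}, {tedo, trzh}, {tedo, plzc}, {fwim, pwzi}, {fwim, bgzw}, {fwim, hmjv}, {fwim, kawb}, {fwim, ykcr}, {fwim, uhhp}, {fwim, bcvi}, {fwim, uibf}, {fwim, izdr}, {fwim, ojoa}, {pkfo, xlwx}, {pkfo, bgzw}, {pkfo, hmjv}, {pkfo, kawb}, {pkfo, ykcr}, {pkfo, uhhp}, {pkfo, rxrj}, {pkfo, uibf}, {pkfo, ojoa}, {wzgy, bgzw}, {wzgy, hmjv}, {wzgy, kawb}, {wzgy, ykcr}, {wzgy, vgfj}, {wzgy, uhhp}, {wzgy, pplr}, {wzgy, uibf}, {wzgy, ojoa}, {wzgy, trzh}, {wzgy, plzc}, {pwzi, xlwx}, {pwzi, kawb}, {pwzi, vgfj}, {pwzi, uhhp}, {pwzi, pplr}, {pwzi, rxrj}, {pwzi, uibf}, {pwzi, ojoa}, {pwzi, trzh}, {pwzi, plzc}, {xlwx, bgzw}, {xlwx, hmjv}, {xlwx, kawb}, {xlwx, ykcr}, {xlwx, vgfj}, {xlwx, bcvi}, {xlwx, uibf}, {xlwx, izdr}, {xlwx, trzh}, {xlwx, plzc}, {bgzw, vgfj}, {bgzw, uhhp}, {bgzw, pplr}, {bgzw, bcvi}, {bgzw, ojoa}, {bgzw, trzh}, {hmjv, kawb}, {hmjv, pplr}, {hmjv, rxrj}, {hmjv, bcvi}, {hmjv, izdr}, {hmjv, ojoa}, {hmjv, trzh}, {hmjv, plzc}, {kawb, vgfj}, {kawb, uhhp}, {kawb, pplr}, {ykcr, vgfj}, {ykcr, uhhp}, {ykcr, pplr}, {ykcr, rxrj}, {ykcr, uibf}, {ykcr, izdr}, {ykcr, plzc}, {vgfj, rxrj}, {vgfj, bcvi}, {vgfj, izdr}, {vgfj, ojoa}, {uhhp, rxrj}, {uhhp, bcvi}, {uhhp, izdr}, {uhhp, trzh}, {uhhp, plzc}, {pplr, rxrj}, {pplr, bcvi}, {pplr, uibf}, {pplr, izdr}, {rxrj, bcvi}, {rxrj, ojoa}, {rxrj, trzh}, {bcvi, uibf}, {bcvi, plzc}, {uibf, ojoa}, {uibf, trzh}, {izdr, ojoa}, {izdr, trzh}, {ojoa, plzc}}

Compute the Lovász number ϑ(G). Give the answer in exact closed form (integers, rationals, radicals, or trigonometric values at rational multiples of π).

7

deg(tgtn) = 15; N(tgtn) = {joii, ljuu, dobd, mkcw, tedo, pkfo, pwzi, bgzw, hmjv, vgfj, uhhp, pplr, uibf, izdr, plzc}.
deg(uhhp) = 15; N(uhhp) = {joii, tgtn, tmkt, fwim, pkfo, wzgy, pwzi, bgzw, kawb, ykcr, rxrj, bcvi, izdr, trzh, plzc}.
Vertex kawb has 15 neighbors: bjlh, joii, dobd, mkcw, tmkt, tedo, fwim, pkfo, wzgy, pwzi, xlwx, hmjv, vgfj, uhhp, pplr.
N(tedo) = {bjlh, zhxz, mkcw, tgtn, fwim, pkfo, wzgy, kawb, vgfj, rxrj, bcvi, uibf, izdr, trzh, plzc}, |N(tedo)| = 15.
G on 28 vertices is 15-regular; this is K(8,2), the Kneser graph.
Distinct eigenvalues (to 5 d.p.): [15.0, 1.0, -5.0].
Lovász (edge-transitive): ϑ = −28·(-5)/((15)−(-5)) = 7.
Numerically 7.00000.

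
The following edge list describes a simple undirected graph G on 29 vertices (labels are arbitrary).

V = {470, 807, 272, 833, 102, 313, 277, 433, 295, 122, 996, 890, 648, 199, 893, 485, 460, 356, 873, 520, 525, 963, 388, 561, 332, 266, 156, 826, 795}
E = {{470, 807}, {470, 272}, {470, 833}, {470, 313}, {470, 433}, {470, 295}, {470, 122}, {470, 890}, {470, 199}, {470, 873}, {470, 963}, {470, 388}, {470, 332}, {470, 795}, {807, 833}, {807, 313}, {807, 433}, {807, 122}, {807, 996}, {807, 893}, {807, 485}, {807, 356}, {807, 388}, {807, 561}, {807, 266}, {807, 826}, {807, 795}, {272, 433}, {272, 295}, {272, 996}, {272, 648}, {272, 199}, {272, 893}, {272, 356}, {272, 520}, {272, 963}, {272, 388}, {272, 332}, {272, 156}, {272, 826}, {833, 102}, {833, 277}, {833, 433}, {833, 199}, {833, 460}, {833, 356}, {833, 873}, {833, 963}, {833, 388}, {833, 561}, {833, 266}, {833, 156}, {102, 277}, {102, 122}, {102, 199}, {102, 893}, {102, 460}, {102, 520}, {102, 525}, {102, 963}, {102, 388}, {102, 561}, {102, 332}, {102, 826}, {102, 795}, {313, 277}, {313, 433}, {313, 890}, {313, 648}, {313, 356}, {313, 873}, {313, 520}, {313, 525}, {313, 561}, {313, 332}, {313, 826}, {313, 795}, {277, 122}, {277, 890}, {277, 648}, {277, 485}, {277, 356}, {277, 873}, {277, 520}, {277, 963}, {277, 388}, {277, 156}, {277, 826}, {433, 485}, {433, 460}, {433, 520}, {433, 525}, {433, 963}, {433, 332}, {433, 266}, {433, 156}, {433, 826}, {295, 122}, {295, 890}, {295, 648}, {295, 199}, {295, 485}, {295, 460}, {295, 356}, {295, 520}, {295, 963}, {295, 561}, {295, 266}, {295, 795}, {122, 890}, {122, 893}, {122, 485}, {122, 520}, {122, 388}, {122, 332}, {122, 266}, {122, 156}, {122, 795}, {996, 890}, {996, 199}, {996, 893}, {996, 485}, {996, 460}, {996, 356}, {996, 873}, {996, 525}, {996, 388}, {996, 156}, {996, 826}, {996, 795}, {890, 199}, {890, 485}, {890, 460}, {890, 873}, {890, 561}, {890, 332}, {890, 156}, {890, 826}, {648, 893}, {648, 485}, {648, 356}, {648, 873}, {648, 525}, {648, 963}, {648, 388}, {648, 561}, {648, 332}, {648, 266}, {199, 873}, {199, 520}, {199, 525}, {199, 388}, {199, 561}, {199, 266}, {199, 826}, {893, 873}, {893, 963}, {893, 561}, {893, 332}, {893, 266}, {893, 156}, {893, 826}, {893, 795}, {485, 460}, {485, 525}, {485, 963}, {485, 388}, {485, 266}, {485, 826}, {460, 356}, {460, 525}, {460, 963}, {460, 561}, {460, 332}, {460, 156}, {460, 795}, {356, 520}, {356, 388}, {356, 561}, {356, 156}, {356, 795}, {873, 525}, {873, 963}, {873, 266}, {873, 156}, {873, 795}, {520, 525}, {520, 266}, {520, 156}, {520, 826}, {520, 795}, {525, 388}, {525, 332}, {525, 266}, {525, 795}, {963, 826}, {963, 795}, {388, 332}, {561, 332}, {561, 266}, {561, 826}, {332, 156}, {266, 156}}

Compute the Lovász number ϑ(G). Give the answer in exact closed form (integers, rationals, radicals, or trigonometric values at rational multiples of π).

N(873) = {470, 833, 313, 277, 996, 890, 648, 199, 893, 525, 963, 266, 156, 795}, |N(873)| = 14.
Vertex 485 has 14 neighbors: 807, 277, 433, 295, 122, 996, 890, 648, 460, 525, 963, 388, 266, 826.
N(833) = {470, 807, 102, 277, 433, 199, 460, 356, 873, 963, 388, 561, 266, 156}, |N(833)| = 14.
N(561) = {807, 833, 102, 313, 295, 890, 648, 199, 893, 460, 356, 332, 266, 826}, |N(561)| = 14.
G on 29 vertices is 14-regular; SR(29,14,6,7) — a Paley graph.
The 3 distinct eigenvalues: [14.0, 2.192582, -3.192582].
Lovász (edge-transitive): ϑ = −29·(-sqrt(29)/2 - 1/2)/((14)−(-sqrt(29)/2 - 1/2)) = sqrt(29).
ϑ(G) ≈ 5.3852.

sqrt(29)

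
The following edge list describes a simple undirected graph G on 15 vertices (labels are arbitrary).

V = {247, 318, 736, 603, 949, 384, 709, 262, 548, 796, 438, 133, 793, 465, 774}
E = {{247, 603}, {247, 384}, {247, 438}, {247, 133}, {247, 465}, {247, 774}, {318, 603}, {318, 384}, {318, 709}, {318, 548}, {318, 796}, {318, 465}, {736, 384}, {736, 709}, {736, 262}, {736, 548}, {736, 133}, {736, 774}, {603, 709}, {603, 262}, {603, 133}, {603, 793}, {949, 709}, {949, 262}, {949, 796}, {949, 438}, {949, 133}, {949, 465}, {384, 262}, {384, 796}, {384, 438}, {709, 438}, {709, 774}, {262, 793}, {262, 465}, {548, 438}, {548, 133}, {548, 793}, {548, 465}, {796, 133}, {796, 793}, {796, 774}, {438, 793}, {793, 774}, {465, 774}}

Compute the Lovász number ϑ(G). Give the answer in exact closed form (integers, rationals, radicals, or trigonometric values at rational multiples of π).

deg(949) = 6; N(949) = {709, 262, 796, 438, 133, 465}.
Vertex 384 has 6 neighbors: 247, 318, 736, 262, 796, 438.
deg(318) = 6; N(318) = {603, 384, 709, 548, 796, 465}.
Vertex 709 has 6 neighbors: 318, 736, 603, 949, 438, 774.
Every vertex has degree 6 (N=15); Kneser K(6,2) on C(6,2)=15 vertices.
The 3 distinct eigenvalues: [6.0, 1.0, -3.0].
With N=15: ϑ(G) = 15·(-1*(-3))/(6−(-3)) = 5.
≈ 5.00000 (to 5 d.p.).

5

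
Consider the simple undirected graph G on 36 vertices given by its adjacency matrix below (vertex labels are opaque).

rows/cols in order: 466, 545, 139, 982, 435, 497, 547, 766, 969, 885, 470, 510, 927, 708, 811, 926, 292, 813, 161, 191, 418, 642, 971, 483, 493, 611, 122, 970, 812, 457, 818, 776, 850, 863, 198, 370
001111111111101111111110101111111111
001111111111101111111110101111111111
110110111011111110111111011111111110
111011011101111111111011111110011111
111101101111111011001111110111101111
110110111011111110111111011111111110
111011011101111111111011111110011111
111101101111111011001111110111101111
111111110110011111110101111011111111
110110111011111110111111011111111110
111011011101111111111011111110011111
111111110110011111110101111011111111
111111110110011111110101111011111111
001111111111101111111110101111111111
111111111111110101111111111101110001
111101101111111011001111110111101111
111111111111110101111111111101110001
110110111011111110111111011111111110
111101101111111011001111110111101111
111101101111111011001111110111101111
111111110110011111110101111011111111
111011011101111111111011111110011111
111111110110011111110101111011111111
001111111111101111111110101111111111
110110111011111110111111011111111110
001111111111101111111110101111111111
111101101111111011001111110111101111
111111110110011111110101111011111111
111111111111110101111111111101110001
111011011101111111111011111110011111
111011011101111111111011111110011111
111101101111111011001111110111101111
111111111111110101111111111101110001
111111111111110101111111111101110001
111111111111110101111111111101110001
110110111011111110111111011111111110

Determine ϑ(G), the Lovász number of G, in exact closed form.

deg(885) = 30; N(885) = {466, 545, 982, 435, 547, 766, 969, 470, 510, 927, 708, 811, 926, 292, 161, 191, 418, 642, 971, 483, 611, 122, 970, 812, 457, 818, 776, 850, 863, 198}.
Vertex 926 has 29 neighbors: 466, 545, 139, 982, 497, 547, 969, 885, 470, 510, 927, 708, 811, 292, 813, 418, 642, 971, 483, 493, 611, 970, 812, 457, 818, 850, 863, 198, 370.
deg(970) = 30; N(970) = {466, 545, 139, 982, 435, 497, 547, 766, 885, 470, 708, 811, 926, 292, 813, 161, 191, 642, 483, 493, 611, 122, 812, 457, 818, 776, 850, 863, 198, 370}.
Vertex 418 has 30 neighbors: 466, 545, 139, 982, 435, 497, 547, 766, 885, 470, 708, 811, 926, 292, 813, 161, 191, 642, 483, 493, 611, 122, 812, 457, 818, 776, 850, 863, 198, 370.
Complete 6-partite, parts [7, 6, 6, 6, 6, 5]: perfect, ϑ = α = 7.
≈ 7.0000 (to 4 d.p.).
7 ≤ 7 ≤ 7: collapsed.

7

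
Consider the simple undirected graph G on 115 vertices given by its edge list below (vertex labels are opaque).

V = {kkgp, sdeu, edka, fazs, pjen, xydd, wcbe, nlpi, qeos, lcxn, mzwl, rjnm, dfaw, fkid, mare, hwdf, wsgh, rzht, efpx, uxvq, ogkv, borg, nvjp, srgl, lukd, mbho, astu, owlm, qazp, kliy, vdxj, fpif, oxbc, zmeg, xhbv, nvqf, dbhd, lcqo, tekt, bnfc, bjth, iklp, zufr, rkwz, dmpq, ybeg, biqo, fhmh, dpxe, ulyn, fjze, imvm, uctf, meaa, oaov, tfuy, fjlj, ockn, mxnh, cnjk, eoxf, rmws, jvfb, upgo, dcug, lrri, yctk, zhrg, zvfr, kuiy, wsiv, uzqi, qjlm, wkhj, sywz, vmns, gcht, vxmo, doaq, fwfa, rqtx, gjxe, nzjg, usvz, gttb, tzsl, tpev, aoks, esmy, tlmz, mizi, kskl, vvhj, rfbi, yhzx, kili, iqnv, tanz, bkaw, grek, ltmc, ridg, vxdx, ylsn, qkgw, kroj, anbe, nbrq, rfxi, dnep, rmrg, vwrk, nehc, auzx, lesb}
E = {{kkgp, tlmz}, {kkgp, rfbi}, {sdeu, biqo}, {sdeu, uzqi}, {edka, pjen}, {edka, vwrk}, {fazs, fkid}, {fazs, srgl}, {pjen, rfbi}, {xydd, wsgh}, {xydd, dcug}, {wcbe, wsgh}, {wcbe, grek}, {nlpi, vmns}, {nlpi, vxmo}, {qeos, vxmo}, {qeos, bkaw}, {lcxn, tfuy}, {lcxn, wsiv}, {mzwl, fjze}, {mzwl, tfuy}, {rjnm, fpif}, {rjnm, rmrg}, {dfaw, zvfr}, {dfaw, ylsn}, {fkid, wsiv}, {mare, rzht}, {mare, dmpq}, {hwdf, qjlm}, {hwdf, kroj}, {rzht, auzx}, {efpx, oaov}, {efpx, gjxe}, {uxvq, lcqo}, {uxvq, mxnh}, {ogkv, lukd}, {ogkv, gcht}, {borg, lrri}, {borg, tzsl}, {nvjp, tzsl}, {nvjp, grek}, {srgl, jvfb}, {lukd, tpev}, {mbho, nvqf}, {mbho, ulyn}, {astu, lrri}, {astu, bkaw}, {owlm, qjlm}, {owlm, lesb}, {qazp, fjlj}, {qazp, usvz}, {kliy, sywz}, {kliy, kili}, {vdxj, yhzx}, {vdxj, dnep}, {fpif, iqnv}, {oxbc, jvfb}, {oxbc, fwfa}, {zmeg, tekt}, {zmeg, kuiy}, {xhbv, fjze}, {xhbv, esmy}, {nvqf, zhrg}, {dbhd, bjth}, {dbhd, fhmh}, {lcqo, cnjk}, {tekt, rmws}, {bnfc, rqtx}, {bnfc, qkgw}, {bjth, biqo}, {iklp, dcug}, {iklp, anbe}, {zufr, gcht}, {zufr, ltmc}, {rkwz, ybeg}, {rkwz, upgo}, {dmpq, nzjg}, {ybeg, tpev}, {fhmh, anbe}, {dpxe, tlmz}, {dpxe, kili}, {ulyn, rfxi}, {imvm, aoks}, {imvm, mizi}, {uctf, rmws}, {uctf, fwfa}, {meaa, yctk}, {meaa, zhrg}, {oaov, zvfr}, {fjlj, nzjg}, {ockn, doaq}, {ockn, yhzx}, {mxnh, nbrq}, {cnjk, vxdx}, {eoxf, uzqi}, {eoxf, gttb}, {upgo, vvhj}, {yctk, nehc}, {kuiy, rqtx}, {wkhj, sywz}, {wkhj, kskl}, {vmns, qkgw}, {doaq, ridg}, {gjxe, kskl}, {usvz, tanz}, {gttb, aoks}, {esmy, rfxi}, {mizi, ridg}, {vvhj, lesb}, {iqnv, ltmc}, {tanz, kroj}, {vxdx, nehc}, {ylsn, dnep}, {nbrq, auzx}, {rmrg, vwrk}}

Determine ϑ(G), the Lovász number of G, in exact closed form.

deg(kili) = 2; N(kili) = {kliy, dpxe}.
deg(nzjg) = 2; N(nzjg) = {dmpq, fjlj}.
N(mare) = {rzht, dmpq}, |N(mare)| = 2.
deg(mizi) = 2; N(mizi) = {imvm, ridg}.
2-regular, N=115; connected 2-regular on 115 ⇒ C_{115}.
The 58 distinct eigenvalues: [2.0, 1.99702, 1.98807, 1.97319, 1.95243, 1.92583, 1.89349, 1.8555, 1.81197, 1.76304, 1.70884, 1.64954, 1.58532, 1.51637, 1.44289, 1.36511, 1.28325, 1.19756, 1.1083, 1.01573, 0.92013, 0.82178, 0.72098, 0.61803, 0.51324, 0.40691, 0.29937, 0.19094, 0.08193, -0.02732, -0.13648, -0.24524, -0.35327, -0.46025, -0.56585, -0.66976, -0.77167, -0.87128, -0.96829, -1.06241, -1.15336, -1.24087, -1.32467, -1.40452, -1.48018, -1.55142, -1.61803, -1.67982, -1.73659, -1.78817, -1.83442, -1.8752, -1.91038, -1.93985, -1.96354, -1.98137, -1.99329, -1.99925].
Lovász: ϑ = −115(-2*cos(pi/115))/(2+-(-1)*2*cos(pi/115)) = 115*cos(pi/115)/(cos(pi/115) + 1).
≈ 57.489270835 (to 9 d.p.).
Sandwich: α(G)=57 ≤ ϑ(G)=115*cos(pi/115)/(cos(pi/115) + 1) ≤ χ(Ḡ)=58 (both strict).

115*cos(pi/115)/(cos(pi/115) + 1)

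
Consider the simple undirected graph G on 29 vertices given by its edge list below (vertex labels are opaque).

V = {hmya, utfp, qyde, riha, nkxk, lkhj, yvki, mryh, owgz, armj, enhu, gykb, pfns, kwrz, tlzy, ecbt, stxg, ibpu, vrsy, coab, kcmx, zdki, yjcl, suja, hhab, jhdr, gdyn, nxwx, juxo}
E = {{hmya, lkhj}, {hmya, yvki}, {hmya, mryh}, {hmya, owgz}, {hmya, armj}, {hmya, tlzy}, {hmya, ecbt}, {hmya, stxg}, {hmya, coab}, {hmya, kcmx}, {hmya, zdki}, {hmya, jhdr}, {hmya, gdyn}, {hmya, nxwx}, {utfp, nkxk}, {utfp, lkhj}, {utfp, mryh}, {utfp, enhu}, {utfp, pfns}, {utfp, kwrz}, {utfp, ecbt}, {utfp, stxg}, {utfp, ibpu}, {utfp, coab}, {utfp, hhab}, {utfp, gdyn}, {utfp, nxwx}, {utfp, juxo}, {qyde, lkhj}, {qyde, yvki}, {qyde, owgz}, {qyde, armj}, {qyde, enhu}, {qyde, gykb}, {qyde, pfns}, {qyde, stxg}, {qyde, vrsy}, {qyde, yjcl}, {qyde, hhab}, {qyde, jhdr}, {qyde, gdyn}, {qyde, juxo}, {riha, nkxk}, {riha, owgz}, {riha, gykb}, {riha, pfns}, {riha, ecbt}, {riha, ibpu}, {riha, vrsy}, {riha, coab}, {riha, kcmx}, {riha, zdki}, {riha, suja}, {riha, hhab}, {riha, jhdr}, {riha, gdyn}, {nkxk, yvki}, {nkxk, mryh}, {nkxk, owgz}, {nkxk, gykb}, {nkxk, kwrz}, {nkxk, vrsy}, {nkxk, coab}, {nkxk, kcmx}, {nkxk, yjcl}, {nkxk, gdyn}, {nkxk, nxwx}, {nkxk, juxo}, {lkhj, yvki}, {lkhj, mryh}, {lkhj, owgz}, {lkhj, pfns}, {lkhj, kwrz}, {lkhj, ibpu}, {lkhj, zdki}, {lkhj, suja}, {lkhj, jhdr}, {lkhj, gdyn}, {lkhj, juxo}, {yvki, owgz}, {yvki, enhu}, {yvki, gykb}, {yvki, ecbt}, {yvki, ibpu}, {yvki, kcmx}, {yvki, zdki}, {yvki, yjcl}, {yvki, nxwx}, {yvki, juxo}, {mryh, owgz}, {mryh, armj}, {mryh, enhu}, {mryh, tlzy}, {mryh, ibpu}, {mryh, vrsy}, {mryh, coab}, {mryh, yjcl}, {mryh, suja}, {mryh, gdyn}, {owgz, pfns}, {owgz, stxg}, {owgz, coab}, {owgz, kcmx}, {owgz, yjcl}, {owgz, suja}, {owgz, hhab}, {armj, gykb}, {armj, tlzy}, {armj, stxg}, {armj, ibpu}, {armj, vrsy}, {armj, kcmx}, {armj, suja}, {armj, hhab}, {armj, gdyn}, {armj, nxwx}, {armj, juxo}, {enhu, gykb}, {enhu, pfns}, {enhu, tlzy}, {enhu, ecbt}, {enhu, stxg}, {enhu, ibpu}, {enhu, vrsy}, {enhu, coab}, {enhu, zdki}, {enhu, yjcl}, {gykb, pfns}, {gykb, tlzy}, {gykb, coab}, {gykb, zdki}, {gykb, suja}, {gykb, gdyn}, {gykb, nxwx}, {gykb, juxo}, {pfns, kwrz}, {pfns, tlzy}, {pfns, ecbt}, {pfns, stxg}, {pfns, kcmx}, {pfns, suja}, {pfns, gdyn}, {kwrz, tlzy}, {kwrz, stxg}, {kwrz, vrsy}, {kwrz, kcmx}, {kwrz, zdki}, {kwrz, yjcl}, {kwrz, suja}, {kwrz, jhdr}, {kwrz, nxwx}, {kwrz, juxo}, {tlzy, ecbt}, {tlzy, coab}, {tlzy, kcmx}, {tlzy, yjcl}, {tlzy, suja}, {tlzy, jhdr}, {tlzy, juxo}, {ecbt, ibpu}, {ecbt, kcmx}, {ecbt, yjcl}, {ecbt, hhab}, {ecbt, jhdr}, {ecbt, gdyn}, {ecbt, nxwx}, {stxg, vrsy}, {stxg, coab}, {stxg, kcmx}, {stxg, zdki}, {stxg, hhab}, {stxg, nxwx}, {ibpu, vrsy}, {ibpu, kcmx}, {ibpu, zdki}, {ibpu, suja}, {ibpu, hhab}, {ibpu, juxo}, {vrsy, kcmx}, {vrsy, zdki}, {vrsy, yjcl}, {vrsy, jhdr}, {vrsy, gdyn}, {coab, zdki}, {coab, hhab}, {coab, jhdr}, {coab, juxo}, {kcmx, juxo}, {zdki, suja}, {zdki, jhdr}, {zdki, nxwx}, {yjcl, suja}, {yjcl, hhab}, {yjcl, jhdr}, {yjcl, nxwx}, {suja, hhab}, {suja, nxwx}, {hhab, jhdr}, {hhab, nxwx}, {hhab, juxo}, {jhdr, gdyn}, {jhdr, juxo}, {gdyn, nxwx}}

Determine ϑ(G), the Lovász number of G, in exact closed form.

sqrt(29)

deg(nkxk) = 14; N(nkxk) = {utfp, riha, yvki, mryh, owgz, gykb, kwrz, vrsy, coab, kcmx, yjcl, gdyn, nxwx, juxo}.
deg(gykb) = 14; N(gykb) = {qyde, riha, nkxk, yvki, armj, enhu, pfns, tlzy, coab, zdki, suja, gdyn, nxwx, juxo}.
Vertex qyde has 14 neighbors: lkhj, yvki, owgz, armj, enhu, gykb, pfns, stxg, vrsy, yjcl, hhab, jhdr, gdyn, juxo.
Vertex suja has 14 neighbors: riha, lkhj, mryh, owgz, armj, gykb, pfns, kwrz, tlzy, ibpu, zdki, yjcl, hhab, nxwx.
29-vertex 14-regular graph: strongly regular (29,14,6,7).
spec(A) ≈ [14.0, 2.193, -3.193] (distinct, 3 d.p.).
With N=29: ϑ(G) = 29·(-(-sqrt(29)/2 - 1/2))/(14−(-sqrt(29)/2 - 1/2)) = sqrt(29).
≈ 5.3852 (to 4 d.p.).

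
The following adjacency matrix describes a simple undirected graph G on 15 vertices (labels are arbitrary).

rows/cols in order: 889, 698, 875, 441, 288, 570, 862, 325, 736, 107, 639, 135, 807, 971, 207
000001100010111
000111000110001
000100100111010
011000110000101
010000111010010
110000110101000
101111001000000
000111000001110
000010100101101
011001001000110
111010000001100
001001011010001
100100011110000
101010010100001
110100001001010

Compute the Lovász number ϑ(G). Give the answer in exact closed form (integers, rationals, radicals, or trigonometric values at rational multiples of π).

deg(570) = 6; N(570) = {889, 698, 862, 325, 107, 135}.
Vertex 639 has 6 neighbors: 889, 698, 875, 288, 135, 807.
deg(875) = 6; N(875) = {441, 862, 107, 639, 135, 971}.
Vertex 971 has 6 neighbors: 889, 875, 288, 325, 107, 207.
deg(v) = 6 for all v (|V|=15); this is K(6,2), the Kneser graph.
The 3 distinct eigenvalues: [6.0, 1.0, -3.0].
ϑ = −N·λ_min/(λ_max−λ_min) = −15·(-3)/(6−(-3)) = 5.
ϑ(G) ≈ 5.000000.

5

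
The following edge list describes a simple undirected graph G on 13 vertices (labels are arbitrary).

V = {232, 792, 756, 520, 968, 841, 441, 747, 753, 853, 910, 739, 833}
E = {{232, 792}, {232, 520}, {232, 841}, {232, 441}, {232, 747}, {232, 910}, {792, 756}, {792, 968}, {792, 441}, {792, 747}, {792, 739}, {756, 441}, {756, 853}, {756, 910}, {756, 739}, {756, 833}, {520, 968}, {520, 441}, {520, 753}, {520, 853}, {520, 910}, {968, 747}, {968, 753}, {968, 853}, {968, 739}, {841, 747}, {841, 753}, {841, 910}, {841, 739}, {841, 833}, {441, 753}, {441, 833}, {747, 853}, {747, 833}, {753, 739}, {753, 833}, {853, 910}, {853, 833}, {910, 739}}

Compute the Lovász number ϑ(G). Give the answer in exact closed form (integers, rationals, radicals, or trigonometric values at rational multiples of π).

sqrt(13)

N(756) = {792, 441, 853, 910, 739, 833}, |N(756)| = 6.
Vertex 833 has 6 neighbors: 756, 841, 441, 747, 753, 853.
N(520) = {232, 968, 441, 753, 853, 910}, |N(520)| = 6.
Vertex 792 has 6 neighbors: 232, 756, 968, 441, 747, 739.
Regular of degree 6 on 13 vertices: SR(13,6,2,3) — a Paley graph.
spec(A) ≈ [6.0, 1.302776, -2.302776] (distinct, 6 d.p.).
−13·(-sqrt(13)/2 - 1/2) / ((6)−(-sqrt(13)/2 - 1/2)) = sqrt(13) = ϑ(G).
ϑ(G) ≈ 3.6055513.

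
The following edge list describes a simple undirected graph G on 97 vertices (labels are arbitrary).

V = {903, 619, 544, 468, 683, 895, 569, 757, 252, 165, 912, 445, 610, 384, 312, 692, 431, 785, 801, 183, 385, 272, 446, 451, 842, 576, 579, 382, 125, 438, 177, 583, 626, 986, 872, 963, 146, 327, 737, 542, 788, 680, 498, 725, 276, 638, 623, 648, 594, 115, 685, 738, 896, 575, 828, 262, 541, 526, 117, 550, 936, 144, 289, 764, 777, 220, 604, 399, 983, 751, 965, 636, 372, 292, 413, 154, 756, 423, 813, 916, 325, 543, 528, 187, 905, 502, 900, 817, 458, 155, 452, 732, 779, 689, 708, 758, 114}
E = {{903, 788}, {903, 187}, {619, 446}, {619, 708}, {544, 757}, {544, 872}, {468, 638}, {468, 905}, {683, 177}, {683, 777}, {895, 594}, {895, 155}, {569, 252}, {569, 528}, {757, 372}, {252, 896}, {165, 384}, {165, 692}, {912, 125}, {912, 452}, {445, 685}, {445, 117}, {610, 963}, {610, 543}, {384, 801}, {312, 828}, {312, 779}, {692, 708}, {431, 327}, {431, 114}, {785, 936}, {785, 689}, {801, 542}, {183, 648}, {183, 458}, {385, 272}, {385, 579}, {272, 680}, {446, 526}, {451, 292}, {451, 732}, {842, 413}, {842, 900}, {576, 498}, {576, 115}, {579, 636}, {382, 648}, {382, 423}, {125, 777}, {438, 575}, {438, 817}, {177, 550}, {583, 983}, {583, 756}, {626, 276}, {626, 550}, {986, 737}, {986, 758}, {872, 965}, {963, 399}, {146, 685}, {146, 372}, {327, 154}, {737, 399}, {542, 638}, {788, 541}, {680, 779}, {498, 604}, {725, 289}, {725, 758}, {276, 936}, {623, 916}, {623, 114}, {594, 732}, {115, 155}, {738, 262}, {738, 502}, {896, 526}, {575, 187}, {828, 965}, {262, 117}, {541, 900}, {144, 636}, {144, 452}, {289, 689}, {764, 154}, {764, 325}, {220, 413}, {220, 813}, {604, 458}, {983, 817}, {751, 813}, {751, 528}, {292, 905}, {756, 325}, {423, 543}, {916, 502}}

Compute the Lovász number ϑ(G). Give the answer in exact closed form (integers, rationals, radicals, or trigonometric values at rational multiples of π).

Vertex 610 has 2 neighbors: 963, 543.
Vertex 900 has 2 neighbors: 842, 541.
N(385) = {272, 579}, |N(385)| = 2.
N(528) = {569, 751}, |N(528)| = 2.
deg(v) = 2 for all v (|V|=97); a single 97-cycle (edge-transitive).
spec(A) ≈ [2.0, 1.9958, 1.9832, 1.9624, 1.9332, 1.896, 1.8508, 1.7979, 1.7374, 1.6697, 1.5949, 1.5134, 1.4256, 1.3318, 1.2325, 1.1279, 1.0186, 0.9051, 0.7878, 0.6671, 0.5437, 0.4179, 0.2905, 0.1618, 0.0324, -0.0971, -0.2262, -0.3544, -0.481, -0.6057, -0.7278, -0.8469, -0.9624, -1.0738, -1.1808, -1.2828, -1.3794, -1.4703, -1.555, -1.6331, -1.7044, -1.7686, -1.8253, -1.8744, -1.9156, -1.9488, -1.9738, -1.9906, -1.999] (distinct, 4 d.p.).
−97·(-2*cos(pi/97)) / ((2)−(-2*cos(pi/97))) = 97*cos(pi/97)/(cos(pi/97) + 1) = ϑ(G).
= 48.4872792… (decimal).
48 ≤ 97*cos(pi/97)/(cos(pi/97) + 1) ≤ 49: both strict.

97*cos(pi/97)/(cos(pi/97) + 1)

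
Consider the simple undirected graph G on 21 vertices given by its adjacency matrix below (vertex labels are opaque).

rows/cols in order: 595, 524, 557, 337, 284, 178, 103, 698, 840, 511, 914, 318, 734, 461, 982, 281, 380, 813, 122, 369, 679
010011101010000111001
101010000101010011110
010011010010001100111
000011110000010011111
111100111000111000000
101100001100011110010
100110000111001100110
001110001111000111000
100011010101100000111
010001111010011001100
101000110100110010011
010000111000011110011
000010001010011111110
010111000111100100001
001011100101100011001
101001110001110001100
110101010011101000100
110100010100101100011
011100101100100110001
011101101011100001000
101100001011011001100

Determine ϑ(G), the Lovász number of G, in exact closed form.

6

N(734) = {284, 840, 914, 461, 982, 281, 380, 813, 122, 369}, |N(734)| = 10.
Vertex 284 has 10 neighbors: 595, 524, 557, 337, 103, 698, 840, 734, 461, 982.
N(380) = {595, 524, 337, 178, 698, 914, 318, 734, 982, 122}, |N(380)| = 10.
Vertex 122 has 10 neighbors: 524, 557, 337, 103, 840, 511, 734, 281, 380, 679.
Regular of degree 10 on 21 vertices: this is K(7,2), the Kneser graph.
Distinct eigenvalues (to 5 d.p.): [10.0, 1.0, -4.0].
ϑ = −N·λ_min/(λ_max−λ_min) = −21·(-4)/(10−(-4)) = 6.
ϑ(G) ≈ 6.000000.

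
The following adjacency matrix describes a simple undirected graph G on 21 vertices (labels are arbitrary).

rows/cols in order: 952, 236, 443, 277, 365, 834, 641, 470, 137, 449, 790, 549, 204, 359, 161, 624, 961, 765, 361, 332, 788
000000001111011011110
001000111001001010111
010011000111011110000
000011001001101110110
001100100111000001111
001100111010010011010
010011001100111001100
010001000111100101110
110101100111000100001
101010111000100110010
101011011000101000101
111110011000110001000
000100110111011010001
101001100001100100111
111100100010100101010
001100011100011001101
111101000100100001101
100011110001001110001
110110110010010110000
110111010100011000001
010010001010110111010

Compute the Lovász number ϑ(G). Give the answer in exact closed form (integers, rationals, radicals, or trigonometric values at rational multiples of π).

6

N(834) = {443, 277, 641, 470, 137, 790, 359, 961, 765, 332}, |N(834)| = 10.
Vertex 952 has 10 neighbors: 137, 449, 790, 549, 359, 161, 961, 765, 361, 332.
Vertex 137 has 10 neighbors: 952, 236, 277, 834, 641, 449, 790, 549, 624, 788.
Vertex 332 has 10 neighbors: 952, 236, 277, 365, 834, 470, 449, 359, 161, 788.
deg(v) = 10 for all v (|V|=21); Kneser-type, 2-subsets of [7].
Distinct eigenvalues (to 3 d.p.): [10.0, 1.0, -4.0].
λ_max=10, λ_min=-4; ϑ = −21·λ_min/(λ_max−λ_min) = 6.
≈ 6.0000 (to 4 d.p.).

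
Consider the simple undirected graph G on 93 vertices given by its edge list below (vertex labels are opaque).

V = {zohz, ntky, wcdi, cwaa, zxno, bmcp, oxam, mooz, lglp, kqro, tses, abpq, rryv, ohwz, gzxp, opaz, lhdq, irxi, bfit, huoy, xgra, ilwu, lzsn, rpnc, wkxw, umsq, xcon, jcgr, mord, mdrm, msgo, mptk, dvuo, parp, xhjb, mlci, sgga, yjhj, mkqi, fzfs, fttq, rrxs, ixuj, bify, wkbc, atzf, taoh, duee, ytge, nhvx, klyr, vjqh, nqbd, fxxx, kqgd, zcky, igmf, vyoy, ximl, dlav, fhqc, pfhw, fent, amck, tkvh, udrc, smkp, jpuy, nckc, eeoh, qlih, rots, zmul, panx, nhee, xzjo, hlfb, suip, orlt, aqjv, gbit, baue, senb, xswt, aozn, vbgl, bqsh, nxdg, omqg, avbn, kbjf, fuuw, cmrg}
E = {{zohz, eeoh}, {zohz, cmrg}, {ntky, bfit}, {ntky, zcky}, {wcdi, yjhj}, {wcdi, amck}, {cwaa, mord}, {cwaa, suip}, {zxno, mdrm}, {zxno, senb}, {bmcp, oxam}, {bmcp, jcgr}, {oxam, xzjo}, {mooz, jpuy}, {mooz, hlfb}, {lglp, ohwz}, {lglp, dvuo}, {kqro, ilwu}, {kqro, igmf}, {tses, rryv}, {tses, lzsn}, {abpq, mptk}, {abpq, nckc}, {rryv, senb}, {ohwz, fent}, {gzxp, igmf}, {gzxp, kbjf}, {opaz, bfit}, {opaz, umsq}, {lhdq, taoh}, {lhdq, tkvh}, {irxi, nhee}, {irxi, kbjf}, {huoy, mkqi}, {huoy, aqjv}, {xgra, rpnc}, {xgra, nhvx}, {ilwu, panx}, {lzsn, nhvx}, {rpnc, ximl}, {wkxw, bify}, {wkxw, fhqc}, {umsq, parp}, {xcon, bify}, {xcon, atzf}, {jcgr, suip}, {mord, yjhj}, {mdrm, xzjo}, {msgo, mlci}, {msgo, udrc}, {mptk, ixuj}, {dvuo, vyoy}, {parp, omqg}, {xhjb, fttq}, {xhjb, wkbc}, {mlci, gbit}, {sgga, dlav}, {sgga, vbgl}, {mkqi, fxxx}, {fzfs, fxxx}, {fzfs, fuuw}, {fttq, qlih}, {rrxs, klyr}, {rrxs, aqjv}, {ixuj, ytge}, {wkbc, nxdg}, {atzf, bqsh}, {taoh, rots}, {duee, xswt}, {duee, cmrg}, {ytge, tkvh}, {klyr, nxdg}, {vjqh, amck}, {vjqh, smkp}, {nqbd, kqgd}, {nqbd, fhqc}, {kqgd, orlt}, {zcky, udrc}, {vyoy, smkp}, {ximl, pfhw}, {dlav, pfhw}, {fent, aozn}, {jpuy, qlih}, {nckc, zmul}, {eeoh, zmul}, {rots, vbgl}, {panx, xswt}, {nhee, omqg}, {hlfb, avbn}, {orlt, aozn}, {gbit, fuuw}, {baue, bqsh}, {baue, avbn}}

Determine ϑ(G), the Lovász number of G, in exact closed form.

93*cos(pi/93)/(cos(pi/93) + 1)

N(amck) = {wcdi, vjqh}, |N(amck)| = 2.
N(fhqc) = {wkxw, nqbd}, |N(fhqc)| = 2.
deg(cwaa) = 2; N(cwaa) = {mord, suip}.
Vertex bqsh has 2 neighbors: atzf, baue.
G on 93 vertices is 2-regular; connected 2-regular on 93 ⇒ C_{93}.
The 47 distinct eigenvalues: [2.0, 1.9954, 1.9818, 1.9591, 1.9274, 1.887, 1.8379, 1.7805, 1.7149, 1.6415, 1.5606, 1.4727, 1.3779, 1.2769, 1.1701, 1.0579, 0.9409, 0.8196, 0.6946, 0.5664, 0.4356, 0.3029, 0.1687, 0.0338, -0.1013, -0.2359, -0.3695, -0.5013, -0.6309, -0.7576, -0.8808, -1.0, -1.1146, -1.2242, -1.3282, -1.4261, -1.5175, -1.602, -1.6792, -1.7487, -1.8102, -1.8635, -1.9083, -1.9443, -1.9715, -1.9897, -1.9989].
Lovász: ϑ = −93(-2*cos(pi/93))/(2+-(-1)*2*cos(pi/93)) = 93*cos(pi/93)/(cos(pi/93) + 1).
ϑ(G) ≈ 46.4867319.
α=46, χ(Ḡ)=47; ϑ=93*cos(pi/93)/(cos(pi/93) + 1) lies between (both strict).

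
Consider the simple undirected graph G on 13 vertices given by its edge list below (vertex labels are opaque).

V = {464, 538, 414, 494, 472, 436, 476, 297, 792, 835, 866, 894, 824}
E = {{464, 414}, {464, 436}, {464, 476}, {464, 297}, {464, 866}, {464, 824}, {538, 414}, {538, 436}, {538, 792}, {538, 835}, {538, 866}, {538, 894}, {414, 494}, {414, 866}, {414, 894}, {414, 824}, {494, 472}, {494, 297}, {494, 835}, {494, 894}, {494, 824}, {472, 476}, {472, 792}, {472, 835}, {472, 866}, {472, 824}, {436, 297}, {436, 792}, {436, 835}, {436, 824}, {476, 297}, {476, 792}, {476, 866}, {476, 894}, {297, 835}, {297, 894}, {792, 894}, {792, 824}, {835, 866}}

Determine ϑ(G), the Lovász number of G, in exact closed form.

Vertex 464 has 6 neighbors: 414, 436, 476, 297, 866, 824.
N(792) = {538, 472, 436, 476, 894, 824}, |N(792)| = 6.
deg(297) = 6; N(297) = {464, 494, 436, 476, 835, 894}.
N(476) = {464, 472, 297, 792, 866, 894}, |N(476)| = 6.
6-regular, N=13; strongly regular (13,6,2,3).
spec(A) ≈ [6.0, 1.303, -2.303] (distinct, 3 d.p.).
λ_max=6, λ_min=-sqrt(13)/2 - 1/2; ϑ = −13·λ_min/(λ_max−λ_min) = sqrt(13).
= 3.6055513… (decimal).

sqrt(13)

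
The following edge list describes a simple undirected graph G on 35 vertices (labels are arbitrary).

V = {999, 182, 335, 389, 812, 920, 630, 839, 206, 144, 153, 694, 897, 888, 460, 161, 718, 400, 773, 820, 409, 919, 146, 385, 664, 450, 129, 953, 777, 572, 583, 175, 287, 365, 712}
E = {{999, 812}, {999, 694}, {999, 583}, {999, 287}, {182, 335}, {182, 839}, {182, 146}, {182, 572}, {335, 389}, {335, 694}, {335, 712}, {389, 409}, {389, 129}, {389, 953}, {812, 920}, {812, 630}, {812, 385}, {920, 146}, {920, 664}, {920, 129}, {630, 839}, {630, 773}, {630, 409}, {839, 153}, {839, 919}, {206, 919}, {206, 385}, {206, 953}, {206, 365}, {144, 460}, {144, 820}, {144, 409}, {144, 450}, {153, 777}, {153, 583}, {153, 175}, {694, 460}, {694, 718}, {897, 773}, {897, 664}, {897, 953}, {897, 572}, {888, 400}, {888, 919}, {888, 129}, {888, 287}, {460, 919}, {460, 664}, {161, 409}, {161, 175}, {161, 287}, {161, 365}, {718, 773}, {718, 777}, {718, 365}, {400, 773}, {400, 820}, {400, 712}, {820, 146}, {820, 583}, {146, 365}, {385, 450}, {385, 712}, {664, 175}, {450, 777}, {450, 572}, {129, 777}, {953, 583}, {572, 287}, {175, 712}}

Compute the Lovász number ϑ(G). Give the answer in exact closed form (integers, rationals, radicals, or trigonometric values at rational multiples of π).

15

Vertex 572 has 4 neighbors: 182, 897, 450, 287.
deg(897) = 4; N(897) = {773, 664, 953, 572}.
Vertex 820 has 4 neighbors: 144, 400, 146, 583.
N(583) = {999, 153, 820, 953}, |N(583)| = 4.
4-regular, N=35; Kneser-type, 3-subsets of [7].
spec(A) ≈ [4.0, 2.0, -1.0, -3.0] (distinct, 4 d.p.).
ϑ = −N·λ_min/(λ_max−λ_min) = −35·(-3)/(4−(-3)) = 15.
= 15.000000000… (decimal).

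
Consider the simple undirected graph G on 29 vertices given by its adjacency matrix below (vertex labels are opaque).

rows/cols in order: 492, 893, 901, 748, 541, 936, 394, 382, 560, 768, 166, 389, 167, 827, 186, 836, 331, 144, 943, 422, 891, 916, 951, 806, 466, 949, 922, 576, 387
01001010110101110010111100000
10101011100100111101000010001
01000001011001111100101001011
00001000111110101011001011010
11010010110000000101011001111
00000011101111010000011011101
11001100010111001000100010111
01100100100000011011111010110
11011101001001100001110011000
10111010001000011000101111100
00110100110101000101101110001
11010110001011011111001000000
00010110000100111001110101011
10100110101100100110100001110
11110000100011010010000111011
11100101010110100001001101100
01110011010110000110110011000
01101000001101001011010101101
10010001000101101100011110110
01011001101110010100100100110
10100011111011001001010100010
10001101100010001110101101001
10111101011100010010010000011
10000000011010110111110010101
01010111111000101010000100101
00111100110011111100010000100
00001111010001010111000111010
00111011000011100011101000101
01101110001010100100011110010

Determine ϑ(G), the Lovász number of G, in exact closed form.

sqrt(29)

deg(768) = 14; N(768) = {492, 901, 748, 541, 394, 166, 836, 331, 891, 951, 806, 466, 949, 922}.
deg(167) = 14; N(167) = {748, 936, 394, 389, 186, 836, 331, 422, 891, 916, 806, 949, 576, 387}.
deg(492) = 14; N(492) = {893, 541, 394, 560, 768, 389, 827, 186, 836, 943, 891, 916, 951, 806}.
deg(891) = 14; N(891) = {492, 901, 394, 382, 560, 768, 166, 167, 827, 331, 422, 916, 806, 576}.
14-regular, N=29; SR(29,14,6,7) — a Paley graph.
A has 3 distinct eigenvalues ≈ [14.0, 2.193, -3.193].
With N=29: ϑ(G) = 29·(-(-sqrt(29)/2 - 1/2))/(14−(-sqrt(29)/2 - 1/2)) = sqrt(29).
ϑ(G) ≈ 5.3852.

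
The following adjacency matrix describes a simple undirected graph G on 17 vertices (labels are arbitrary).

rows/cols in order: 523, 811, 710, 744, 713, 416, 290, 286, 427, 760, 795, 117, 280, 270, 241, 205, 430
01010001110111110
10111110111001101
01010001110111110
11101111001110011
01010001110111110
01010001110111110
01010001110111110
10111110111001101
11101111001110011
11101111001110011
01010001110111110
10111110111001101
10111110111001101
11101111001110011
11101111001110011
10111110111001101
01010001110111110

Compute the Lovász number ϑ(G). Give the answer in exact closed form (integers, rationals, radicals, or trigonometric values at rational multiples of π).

Vertex 270 has 12 neighbors: 523, 811, 710, 713, 416, 290, 286, 795, 117, 280, 205, 430.
Vertex 811 has 12 neighbors: 523, 710, 744, 713, 416, 290, 427, 760, 795, 270, 241, 430.
Vertex 523 has 10 neighbors: 811, 744, 286, 427, 760, 117, 280, 270, 241, 205.
deg(744) = 12; N(744) = {523, 811, 710, 713, 416, 290, 286, 795, 117, 280, 205, 430}.
3 parts of sizes [7, 5, 5]; α(G) = 7 = ϑ (perfect).
≈ 7.0000 (to 4 d.p.).
Lovász sandwich 7 ≤ 7 ≤ 7: collapsed.

7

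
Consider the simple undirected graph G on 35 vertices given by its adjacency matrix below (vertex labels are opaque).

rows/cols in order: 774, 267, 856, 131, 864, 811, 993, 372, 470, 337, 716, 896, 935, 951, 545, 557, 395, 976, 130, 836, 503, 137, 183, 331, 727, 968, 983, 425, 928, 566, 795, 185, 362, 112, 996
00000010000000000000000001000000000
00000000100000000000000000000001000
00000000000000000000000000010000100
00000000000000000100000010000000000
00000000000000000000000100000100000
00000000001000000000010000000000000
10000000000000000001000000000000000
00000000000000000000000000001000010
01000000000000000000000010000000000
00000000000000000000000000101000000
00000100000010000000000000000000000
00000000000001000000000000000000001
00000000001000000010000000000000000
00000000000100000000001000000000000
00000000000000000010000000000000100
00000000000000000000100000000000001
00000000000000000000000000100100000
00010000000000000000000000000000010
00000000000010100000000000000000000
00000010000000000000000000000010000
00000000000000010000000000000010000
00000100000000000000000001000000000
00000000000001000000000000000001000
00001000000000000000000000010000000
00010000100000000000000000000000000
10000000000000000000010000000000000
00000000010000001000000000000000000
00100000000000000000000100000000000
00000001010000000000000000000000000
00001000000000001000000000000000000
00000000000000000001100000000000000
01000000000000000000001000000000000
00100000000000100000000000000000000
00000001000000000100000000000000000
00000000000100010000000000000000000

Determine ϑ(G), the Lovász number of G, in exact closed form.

35*cos(pi/35)/(cos(pi/35) + 1)

N(503) = {557, 795}, |N(503)| = 2.
N(131) = {976, 727}, |N(131)| = 2.
N(470) = {267, 727}, |N(470)| = 2.
deg(425) = 2; N(425) = {856, 331}.
Every vertex has degree 2 (N=35); this is C_{35}, the 35-cycle.
spec(A) ≈ [2.0, 1.9679, 1.8725, 1.7169, 1.5061, 1.247, 0.9477, 0.618, 0.2685, -0.0897, -0.445, -0.7861, -1.1018, -1.3821, -1.618, -1.8019, -1.9279, -1.9919] (distinct, 4 d.p.).
Lovász: ϑ = −35(-2*cos(pi/35))/(2+-(-1)*2*cos(pi/35)) = 35*cos(pi/35)/(cos(pi/35) + 1).
≈ 17.464704 (to 6 d.p.).
Sandwich: α(G)=17 ≤ ϑ(G)=35*cos(pi/35)/(cos(pi/35) + 1) ≤ χ(Ḡ)=18 (both strict).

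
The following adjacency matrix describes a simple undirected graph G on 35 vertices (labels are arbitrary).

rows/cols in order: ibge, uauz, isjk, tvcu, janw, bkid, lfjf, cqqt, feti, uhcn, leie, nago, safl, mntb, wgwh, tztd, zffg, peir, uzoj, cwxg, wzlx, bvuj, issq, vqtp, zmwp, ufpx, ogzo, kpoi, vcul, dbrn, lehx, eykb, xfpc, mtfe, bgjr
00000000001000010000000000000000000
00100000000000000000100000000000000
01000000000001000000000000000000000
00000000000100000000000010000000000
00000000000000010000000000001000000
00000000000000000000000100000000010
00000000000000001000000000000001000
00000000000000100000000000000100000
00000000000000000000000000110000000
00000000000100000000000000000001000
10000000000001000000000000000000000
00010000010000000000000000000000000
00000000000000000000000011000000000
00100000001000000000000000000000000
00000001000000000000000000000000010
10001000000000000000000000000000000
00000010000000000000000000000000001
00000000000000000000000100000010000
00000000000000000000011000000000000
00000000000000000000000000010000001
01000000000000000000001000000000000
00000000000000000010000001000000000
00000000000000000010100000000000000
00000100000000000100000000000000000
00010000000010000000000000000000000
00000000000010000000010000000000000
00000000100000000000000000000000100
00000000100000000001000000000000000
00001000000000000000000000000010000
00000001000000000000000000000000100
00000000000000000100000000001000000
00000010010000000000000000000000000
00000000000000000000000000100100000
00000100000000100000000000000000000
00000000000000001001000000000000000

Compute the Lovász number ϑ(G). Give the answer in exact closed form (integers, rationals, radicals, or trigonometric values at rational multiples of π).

N(feti) = {ogzo, kpoi}, |N(feti)| = 2.
N(safl) = {zmwp, ufpx}, |N(safl)| = 2.
N(wzlx) = {uauz, issq}, |N(wzlx)| = 2.
Vertex tvcu has 2 neighbors: nago, zmwp.
Every vertex has degree 2 (N=35); a single 35-cycle (edge-transitive).
A has 18 distinct eigenvalues ≈ [2.0, 1.9679, 1.8725, 1.7169, 1.5061, 1.247, 0.9477, 0.618, 0.2685, -0.0897, -0.445, -0.7861, -1.1018, -1.3821, -1.618, -1.8019, -1.9279, -1.9919].
λ_max=2, λ_min=-2*cos(pi/35); ϑ = −35·λ_min/(λ_max−λ_min) = 35*cos(pi/35)/(cos(pi/35) + 1).
Numerically 17.46470403.
Sandwich: α(G)=17 ≤ ϑ(G)=35*cos(pi/35)/(cos(pi/35) + 1) ≤ χ(Ḡ)=18 (both strict).

35*cos(pi/35)/(cos(pi/35) + 1)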